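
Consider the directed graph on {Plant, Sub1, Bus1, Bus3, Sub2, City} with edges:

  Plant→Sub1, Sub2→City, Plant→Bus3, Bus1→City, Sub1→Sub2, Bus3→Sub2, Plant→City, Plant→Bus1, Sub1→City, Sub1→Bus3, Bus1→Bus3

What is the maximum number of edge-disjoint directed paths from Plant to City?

Assign every edge capacity 1; by Menger, the answer equals the max flow.
Path Plant→City (+1); total 1.
Path Plant→Sub1→City (+1); total 2.
Path Plant→Bus1→City (+1); total 3.
Path Plant→Bus3→Sub2→City (+1); total 4.
No residual Plant→City path; max flow = 4.
Certifying cut of size 4: {Plant→Bus1, Plant→Bus3, Plant→City, Plant→Sub1}.

4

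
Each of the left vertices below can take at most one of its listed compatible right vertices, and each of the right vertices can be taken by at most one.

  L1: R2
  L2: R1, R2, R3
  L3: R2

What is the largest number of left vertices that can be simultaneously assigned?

2

Unit-capacity flow: source→left, listed edges, right→sink; max matching = max flow.
Augmenting path L1→R2 (+1); matched 1.
Augmenting path L2→R1 (+1); matched 2.
No augmenting path remains; maximum matching = 2.
König certificate: {L2, R2} is a vertex cover of size 2 (every listed pair touches it), so no matching can be larger.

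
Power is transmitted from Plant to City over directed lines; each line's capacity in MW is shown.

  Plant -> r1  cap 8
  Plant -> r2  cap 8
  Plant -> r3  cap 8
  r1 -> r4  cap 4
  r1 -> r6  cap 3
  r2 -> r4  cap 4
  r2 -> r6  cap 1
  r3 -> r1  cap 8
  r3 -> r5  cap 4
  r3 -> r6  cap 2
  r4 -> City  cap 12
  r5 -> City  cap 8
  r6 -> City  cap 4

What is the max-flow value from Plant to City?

Augment Plant→r1→r4→City: bottleneck 4, flow now 4.
Augment Plant→r1→r6→City: bottleneck 3, flow now 7.
Augment Plant→r2→r4→City: bottleneck 4, flow now 11.
Augment Plant→r2→r6→City: bottleneck 1, flow now 12.
Augment Plant→r3→r5→City: bottleneck 4, flow now 16.
No augmenting path remains; maximum flow = 16.
In the residual graph, reachable from Plant: {Plant, r1, r2, r3, r6}.
Min-cut edges: r1→r4 (4), r2→r4 (4), r3→r5 (4), r6→City (4); capacity 4 + 4 + 4 + 4 = 16.
This cut is saturated, so no flow can exceed 16.

16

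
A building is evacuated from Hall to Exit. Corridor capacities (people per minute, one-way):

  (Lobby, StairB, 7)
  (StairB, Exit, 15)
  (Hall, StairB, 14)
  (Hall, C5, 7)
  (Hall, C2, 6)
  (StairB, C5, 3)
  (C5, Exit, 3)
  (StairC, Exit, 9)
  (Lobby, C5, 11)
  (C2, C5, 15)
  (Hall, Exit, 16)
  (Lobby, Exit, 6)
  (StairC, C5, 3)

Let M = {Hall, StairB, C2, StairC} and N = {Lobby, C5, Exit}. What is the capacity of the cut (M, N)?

Edges leaving {Hall, StairB, C2, StairC}: Hall→C5 (7), Hall→Exit (16), StairB→C5 (3), StairB→Exit (15), C2→C5 (15), StairC→C5 (3), StairC→Exit (9).
Cut capacity = 7 + 16 + 3 + 15 + 15 + 3 + 9 = 68.

68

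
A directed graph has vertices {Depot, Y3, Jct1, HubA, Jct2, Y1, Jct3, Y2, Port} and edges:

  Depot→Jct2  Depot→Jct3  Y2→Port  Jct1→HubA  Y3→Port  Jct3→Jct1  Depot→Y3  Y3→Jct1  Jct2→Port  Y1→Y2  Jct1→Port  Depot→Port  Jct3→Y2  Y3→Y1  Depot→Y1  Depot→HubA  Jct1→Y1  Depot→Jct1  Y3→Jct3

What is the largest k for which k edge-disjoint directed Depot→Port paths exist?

5

Assign every edge capacity 1; by Menger, the answer equals the max flow.
Path Depot→Port (+1); total 1.
Path Depot→Y3→Port (+1); total 2.
Path Depot→Jct1→Port (+1); total 3.
Path Depot→Jct2→Port (+1); total 4.
Path Depot→Y1→Y2→Port (+1); total 5.
No residual Depot→Port path; max flow = 5.
Certifying cut of size 5: {Depot→Jct2, Depot→Port, Depot→Y3, Jct1→Port, Y2→Port}.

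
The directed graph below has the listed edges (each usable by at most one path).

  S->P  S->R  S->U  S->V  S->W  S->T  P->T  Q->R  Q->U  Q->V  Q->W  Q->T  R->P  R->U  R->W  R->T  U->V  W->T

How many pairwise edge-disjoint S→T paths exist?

Assign every edge capacity 1; by Menger, the answer equals the max flow.
Path S→T (+1); total 1.
Path S→P→T (+1); total 2.
Path S→R→T (+1); total 3.
Path S→W→T (+1); total 4.
No residual S→T path; max flow = 4.
Certifying cut of size 4: {S→P, S→R, S→T, S→W}.

4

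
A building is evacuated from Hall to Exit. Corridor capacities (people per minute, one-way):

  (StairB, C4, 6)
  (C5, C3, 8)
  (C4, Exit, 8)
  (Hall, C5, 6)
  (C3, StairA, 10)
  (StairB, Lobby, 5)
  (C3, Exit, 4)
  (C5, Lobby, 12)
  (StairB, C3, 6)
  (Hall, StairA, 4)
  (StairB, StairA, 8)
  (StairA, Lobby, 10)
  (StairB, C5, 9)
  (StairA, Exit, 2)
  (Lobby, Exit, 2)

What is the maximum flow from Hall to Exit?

Augment Hall→StairA→Exit: bottleneck 2, flow now 2.
Augment Hall→C5→C3→Exit: bottleneck 4, flow now 6.
Augment Hall→C5→Lobby→Exit: bottleneck 2, flow now 8.
No augmenting path remains; maximum flow = 8.
In the residual graph, reachable from Hall: {Hall, C5, C3, StairA, Lobby}.
Min-cut edges: C3→Exit (4), StairA→Exit (2), Lobby→Exit (2); capacity 4 + 2 + 2 = 8.
This cut is saturated, so no flow can exceed 8.

8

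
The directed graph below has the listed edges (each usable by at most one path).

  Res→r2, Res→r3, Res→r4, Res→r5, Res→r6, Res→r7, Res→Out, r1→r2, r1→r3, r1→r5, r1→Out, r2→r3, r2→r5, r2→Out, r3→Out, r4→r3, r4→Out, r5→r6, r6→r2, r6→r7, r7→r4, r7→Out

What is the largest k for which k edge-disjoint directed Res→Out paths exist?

5

Assign every edge capacity 1; by Menger, the answer equals the max flow.
Path Res→Out (+1); total 1.
Path Res→r2→Out (+1); total 2.
Path Res→r3→Out (+1); total 3.
Path Res→r4→Out (+1); total 4.
Path Res→r7→Out (+1); total 5.
No residual Res→Out path; max flow = 5.
Certifying cut of size 5: {Res→Out, r2→Out, r3→Out, r4→Out, r7→Out}.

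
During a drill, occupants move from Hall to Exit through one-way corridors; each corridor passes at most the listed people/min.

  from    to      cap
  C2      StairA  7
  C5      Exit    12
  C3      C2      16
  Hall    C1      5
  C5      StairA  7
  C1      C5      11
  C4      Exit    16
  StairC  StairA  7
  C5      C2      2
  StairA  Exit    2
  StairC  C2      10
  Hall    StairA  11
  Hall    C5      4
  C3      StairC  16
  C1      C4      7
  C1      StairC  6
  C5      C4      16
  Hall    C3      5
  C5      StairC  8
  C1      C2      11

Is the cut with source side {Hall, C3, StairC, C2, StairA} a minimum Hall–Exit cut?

Yes — it is a minimum cut (capacity 11).

Given cut capacity: 5 + 4 + 2 = 11.
Augment Hall→C5→Exit: bottleneck 4, flow now 4.
Augment Hall→StairA→Exit: bottleneck 2, flow now 6.
Augment Hall→C1→C5→Exit: bottleneck 5, flow now 11.
No augmenting path remains; maximum flow = 11.
Cut capacity 11 equals the max flow, so it is a minimum cut.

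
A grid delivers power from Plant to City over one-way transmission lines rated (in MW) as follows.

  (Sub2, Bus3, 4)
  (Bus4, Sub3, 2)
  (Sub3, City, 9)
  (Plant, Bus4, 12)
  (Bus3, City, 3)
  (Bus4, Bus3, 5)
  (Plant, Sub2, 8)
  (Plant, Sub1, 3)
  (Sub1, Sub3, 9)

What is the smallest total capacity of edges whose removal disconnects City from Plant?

Augment Plant→Sub2→Bus3→City: bottleneck 3, flow now 3.
Augment Plant→Bus4→Sub3→City: bottleneck 2, flow now 5.
Augment Plant→Sub1→Sub3→City: bottleneck 3, flow now 8.
No augmenting path remains; maximum flow = 8.
By max-flow min-cut, the minimum cut capacity equals the max flow.
In the residual graph, reachable from Plant: {Plant, Sub2, Bus4, Bus3}.
Min-cut edges: Plant→Sub1 (3), Bus4→Sub3 (2), Bus3→City (3); capacity 3 + 2 + 3 = 8.

8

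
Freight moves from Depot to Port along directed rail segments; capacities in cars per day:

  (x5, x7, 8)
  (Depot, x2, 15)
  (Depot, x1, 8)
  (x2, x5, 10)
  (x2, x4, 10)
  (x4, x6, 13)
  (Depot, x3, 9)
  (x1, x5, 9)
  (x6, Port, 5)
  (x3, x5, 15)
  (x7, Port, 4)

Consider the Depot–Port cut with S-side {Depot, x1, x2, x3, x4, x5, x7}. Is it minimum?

Given cut capacity: 13 + 4 = 17.
Augment Depot→x1→x5→x7→Port: bottleneck 4, flow now 4.
Augment Depot→x2→x4→x6→Port: bottleneck 5, flow now 9.
No augmenting path remains; maximum flow = 9.
In the residual graph, reachable from Depot: {Depot, x1, x2, x3, x4, x5, x6, x7}.
Min-cut edges: x6→Port (5), x7→Port (4); capacity 5 + 4 = 9.
Cut capacity 17 exceeds the max flow 9, so it is not minimum.

No — its capacity is 17, but the minimum cut has capacity 9.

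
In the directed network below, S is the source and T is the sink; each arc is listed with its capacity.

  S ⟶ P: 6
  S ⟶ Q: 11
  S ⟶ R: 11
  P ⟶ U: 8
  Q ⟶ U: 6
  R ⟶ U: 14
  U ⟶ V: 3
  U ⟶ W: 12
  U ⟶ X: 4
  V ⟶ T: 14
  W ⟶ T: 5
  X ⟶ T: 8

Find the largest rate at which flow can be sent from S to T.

12

Augment S→P→U→V→T: bottleneck 3, flow now 3.
Augment S→P→U→W→T: bottleneck 3, flow now 6.
Augment S→Q→U→W→T: bottleneck 2, flow now 8.
Augment S→Q→U→X→T: bottleneck 4, flow now 12.
No augmenting path remains; maximum flow = 12.
In the residual graph, reachable from S: {S, P, Q, R, U, W}.
Min-cut edges: U→V (3), U→X (4), W→T (5); capacity 3 + 4 + 5 = 12.
This cut is saturated, so no flow can exceed 12.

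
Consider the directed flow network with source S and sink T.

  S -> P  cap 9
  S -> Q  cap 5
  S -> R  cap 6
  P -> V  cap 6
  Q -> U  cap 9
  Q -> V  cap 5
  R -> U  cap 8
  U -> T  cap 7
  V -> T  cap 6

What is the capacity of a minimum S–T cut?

Augment S→P→V→T: bottleneck 6, flow now 6.
Augment S→Q→U→T: bottleneck 5, flow now 11.
Augment S→R→U→T: bottleneck 2, flow now 13.
No augmenting path remains; maximum flow = 13.
By max-flow min-cut, the minimum cut capacity equals the max flow.
In the residual graph, reachable from S: {S, P, Q, R, U, V}.
Min-cut edges: U→T (7), V→T (6); capacity 7 + 6 = 13.

13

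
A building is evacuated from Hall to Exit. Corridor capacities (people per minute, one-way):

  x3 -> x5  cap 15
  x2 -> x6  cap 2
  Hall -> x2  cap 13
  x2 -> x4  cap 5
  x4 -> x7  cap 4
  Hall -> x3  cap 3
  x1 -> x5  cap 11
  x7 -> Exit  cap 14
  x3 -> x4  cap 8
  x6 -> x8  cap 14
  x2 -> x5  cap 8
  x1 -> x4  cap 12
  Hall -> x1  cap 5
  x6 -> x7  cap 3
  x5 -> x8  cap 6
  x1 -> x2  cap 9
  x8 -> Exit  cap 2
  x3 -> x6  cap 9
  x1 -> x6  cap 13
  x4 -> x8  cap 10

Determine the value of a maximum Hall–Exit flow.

9

Augment Hall→x1→x4→x7→Exit: bottleneck 4, flow now 4.
Augment Hall→x1→x4→x8→Exit: bottleneck 1, flow now 5.
Augment Hall→x2→x4→x8→Exit: bottleneck 1, flow now 6.
Augment Hall→x2→x6→x7→Exit: bottleneck 2, flow now 8.
Augment Hall→x3→x6→x7→Exit: bottleneck 1, flow now 9.
No augmenting path remains; maximum flow = 9.
In the residual graph, reachable from Hall: {Hall, x1, x2, x3, x4, x5, x6, x8}.
Min-cut edges: x4→x7 (4), x6→x7 (3), x8→Exit (2); capacity 4 + 3 + 2 = 9.
This cut is saturated, so no flow can exceed 9.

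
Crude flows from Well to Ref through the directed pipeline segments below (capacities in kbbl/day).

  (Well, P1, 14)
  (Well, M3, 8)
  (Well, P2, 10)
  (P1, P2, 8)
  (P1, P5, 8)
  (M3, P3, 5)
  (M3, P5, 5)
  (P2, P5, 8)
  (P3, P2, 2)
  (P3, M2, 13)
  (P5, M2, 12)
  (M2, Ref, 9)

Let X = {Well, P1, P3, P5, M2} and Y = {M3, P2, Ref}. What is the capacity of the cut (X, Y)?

Edges leaving {Well, P1, P3, P5, M2}: Well→M3 (8), Well→P2 (10), P1→P2 (8), P3→P2 (2), M2→Ref (9).
Cut capacity = 8 + 10 + 8 + 2 + 9 = 37.

37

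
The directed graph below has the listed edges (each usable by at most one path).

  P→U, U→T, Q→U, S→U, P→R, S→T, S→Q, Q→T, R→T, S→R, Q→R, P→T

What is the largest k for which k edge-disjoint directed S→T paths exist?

Assign every edge capacity 1; by Menger, the answer equals the max flow.
Path S→T (+1); total 1.
Path S→Q→T (+1); total 2.
Path S→R→T (+1); total 3.
Path S→U→T (+1); total 4.
No residual S→T path; max flow = 4.
Certifying cut of size 4: {S→Q, S→R, S→T, S→U}.

4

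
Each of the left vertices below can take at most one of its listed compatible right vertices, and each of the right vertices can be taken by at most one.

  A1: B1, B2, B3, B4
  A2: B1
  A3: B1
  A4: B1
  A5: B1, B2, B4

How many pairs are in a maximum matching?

3

Unit-capacity flow: source→left, listed edges, right→sink; max matching = max flow.
Augmenting path A1→B1 (+1); matched 1.
Augmenting path A5→B2 (+1); matched 2.
Augmenting path A2→B1→A1→B3 (+1); matched 3.
No augmenting path remains; maximum matching = 3.
König certificate: {A1, A5, B1} is a vertex cover of size 3 (every listed pair touches it), so no matching can be larger.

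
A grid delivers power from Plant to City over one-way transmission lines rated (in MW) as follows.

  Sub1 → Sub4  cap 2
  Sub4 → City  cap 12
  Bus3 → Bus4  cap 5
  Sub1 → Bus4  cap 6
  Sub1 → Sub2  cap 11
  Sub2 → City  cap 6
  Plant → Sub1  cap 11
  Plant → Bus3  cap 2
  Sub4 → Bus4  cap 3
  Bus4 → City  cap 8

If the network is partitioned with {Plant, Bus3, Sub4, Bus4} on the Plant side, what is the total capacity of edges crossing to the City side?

Edges leaving {Plant, Bus3, Sub4, Bus4}: Plant→Sub1 (11), Sub4→City (12), Bus4→City (8).
Cut capacity = 11 + 12 + 8 = 31.

31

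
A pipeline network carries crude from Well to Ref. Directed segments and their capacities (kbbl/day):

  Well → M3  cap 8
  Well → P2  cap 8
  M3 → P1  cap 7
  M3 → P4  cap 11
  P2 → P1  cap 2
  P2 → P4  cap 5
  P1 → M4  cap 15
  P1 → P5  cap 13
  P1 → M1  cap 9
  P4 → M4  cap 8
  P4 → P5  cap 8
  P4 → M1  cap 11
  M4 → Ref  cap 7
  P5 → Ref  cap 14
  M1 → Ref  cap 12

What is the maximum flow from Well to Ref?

15

Augment Well→M3→P1→M4→Ref: bottleneck 7, flow now 7.
Augment Well→M3→P4→P5→Ref: bottleneck 1, flow now 8.
Augment Well→P2→P1→P5→Ref: bottleneck 2, flow now 10.
Augment Well→P2→P4→P5→Ref: bottleneck 5, flow now 15.
No augmenting path remains; maximum flow = 15.
In the residual graph, reachable from Well: {Well, P2}.
Min-cut edges: Well→M3 (8), P2→P1 (2), P2→P4 (5); capacity 8 + 2 + 5 = 15.
This cut is saturated, so no flow can exceed 15.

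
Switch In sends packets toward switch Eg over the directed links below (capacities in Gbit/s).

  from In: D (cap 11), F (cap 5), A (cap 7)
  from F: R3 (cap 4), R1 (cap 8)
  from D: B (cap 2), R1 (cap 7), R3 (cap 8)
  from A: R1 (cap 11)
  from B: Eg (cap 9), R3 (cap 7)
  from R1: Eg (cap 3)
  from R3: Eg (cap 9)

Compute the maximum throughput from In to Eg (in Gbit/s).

Augment In→F→R1→Eg: bottleneck 3, flow now 3.
Augment In→F→R3→Eg: bottleneck 2, flow now 5.
Augment In→D→B→Eg: bottleneck 2, flow now 7.
Augment In→D→R3→Eg: bottleneck 7, flow now 14.
No augmenting path remains; maximum flow = 14.
In the residual graph, reachable from In: {In, F, D, A, R1, R3}.
Min-cut edges: D→B (2), R1→Eg (3), R3→Eg (9); capacity 2 + 3 + 9 = 14.
This cut is saturated, so no flow can exceed 14.

14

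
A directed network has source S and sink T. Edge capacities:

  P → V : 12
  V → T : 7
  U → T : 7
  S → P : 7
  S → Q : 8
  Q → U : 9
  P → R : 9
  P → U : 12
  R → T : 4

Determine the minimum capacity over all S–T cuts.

Augment S→P→R→T: bottleneck 4, flow now 4.
Augment S→P→U→T: bottleneck 3, flow now 7.
Augment S→Q→U→T: bottleneck 4, flow now 11.
Augment S→Q→U→P→V→T: bottleneck 3, flow now 14. (uses reverse residual edge)
No augmenting path remains; maximum flow = 14.
By max-flow min-cut, the minimum cut capacity equals the max flow.
In the residual graph, reachable from S: {S, Q, U}.
Min-cut edges: S→P (7), U→T (7); capacity 7 + 7 = 14.

14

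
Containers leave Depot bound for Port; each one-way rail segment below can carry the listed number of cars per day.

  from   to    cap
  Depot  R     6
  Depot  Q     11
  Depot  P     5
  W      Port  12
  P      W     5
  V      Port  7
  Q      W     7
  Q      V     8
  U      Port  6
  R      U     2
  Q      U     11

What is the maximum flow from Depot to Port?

18

Augment Depot→P→W→Port: bottleneck 5, flow now 5.
Augment Depot→Q→U→Port: bottleneck 6, flow now 11.
Augment Depot→Q→V→Port: bottleneck 5, flow now 16.
Augment Depot→R→U→Q→V→Port: bottleneck 2, flow now 18. (uses reverse residual edge)
No augmenting path remains; maximum flow = 18.
In the residual graph, reachable from Depot: {Depot, R}.
Min-cut edges: Depot→P (5), Depot→Q (11), R→U (2); capacity 5 + 11 + 2 = 18.
This cut is saturated, so no flow can exceed 18.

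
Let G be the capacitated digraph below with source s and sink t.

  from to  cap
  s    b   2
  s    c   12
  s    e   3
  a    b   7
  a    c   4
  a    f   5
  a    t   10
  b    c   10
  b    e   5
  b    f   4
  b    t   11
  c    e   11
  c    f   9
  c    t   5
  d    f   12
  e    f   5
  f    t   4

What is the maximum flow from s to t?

Augment s→b→t: bottleneck 2, flow now 2.
Augment s→c→t: bottleneck 5, flow now 7.
Augment s→c→f→t: bottleneck 4, flow now 11.
No augmenting path remains; maximum flow = 11.
In the residual graph, reachable from s: {s, c, e, f}.
Min-cut edges: s→b (2), c→t (5), f→t (4); capacity 2 + 5 + 4 = 11.
This cut is saturated, so no flow can exceed 11.

11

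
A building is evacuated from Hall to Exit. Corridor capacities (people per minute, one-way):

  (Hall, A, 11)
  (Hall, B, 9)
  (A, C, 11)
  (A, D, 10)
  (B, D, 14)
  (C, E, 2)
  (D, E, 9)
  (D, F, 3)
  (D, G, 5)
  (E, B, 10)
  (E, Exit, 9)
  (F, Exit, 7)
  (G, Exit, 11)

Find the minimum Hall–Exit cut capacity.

Augment Hall→A→C→E→Exit: bottleneck 2, flow now 2.
Augment Hall→A→D→E→Exit: bottleneck 7, flow now 9.
Augment Hall→A→D→F→Exit: bottleneck 2, flow now 11.
Augment Hall→B→D→F→Exit: bottleneck 1, flow now 12.
Augment Hall→B→D→G→Exit: bottleneck 5, flow now 17.
No augmenting path remains; maximum flow = 17.
By max-flow min-cut, the minimum cut capacity equals the max flow.
In the residual graph, reachable from Hall: {Hall, A, B, C, D, E}.
Min-cut edges: D→F (3), D→G (5), E→Exit (9); capacity 3 + 5 + 9 = 17.

17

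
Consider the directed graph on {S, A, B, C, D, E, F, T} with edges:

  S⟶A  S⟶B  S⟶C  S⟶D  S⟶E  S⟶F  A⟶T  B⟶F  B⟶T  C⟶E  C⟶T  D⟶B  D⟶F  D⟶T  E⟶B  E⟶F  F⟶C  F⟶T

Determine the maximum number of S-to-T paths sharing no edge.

Assign every edge capacity 1; by Menger, the answer equals the max flow.
Path S→A→T (+1); total 1.
Path S→B→T (+1); total 2.
Path S→C→T (+1); total 3.
Path S→D→T (+1); total 4.
Path S→F→T (+1); total 5.
No residual S→T path; max flow = 5.
Certifying cut of size 5: {B→T, C→T, F→T, S→A, S→D}.

5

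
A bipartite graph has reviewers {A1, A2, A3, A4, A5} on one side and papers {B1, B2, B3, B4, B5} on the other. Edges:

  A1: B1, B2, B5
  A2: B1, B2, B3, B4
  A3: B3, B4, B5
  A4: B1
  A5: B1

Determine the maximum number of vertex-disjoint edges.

4

Unit-capacity flow: source→left, listed edges, right→sink; max matching = max flow.
Augmenting path A1→B1 (+1); matched 1.
Augmenting path A2→B2 (+1); matched 2.
Augmenting path A3→B3 (+1); matched 3.
Augmenting path A4→B1→A1→B5 (+1); matched 4.
No augmenting path remains; maximum matching = 4.
König certificate: {A1, A2, A3, B1} is a vertex cover of size 4 (every listed pair touches it), so no matching can be larger.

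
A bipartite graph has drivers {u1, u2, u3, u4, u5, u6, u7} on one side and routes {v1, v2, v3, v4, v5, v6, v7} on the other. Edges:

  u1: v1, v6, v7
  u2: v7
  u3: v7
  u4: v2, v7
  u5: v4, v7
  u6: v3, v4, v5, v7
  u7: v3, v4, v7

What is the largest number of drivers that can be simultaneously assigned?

6

Unit-capacity flow: source→left, listed edges, right→sink; max matching = max flow.
Augmenting path u1→v1 (+1); matched 1.
Augmenting path u2→v7 (+1); matched 2.
Augmenting path u4→v2 (+1); matched 3.
Augmenting path u5→v4 (+1); matched 4.
Augmenting path u6→v3 (+1); matched 5.
Augmenting path u7→v3→u6→v5 (+1); matched 6.
No augmenting path remains; maximum matching = 6.
König certificate: {u1, u4, u5, u6, u7, v7} is a vertex cover of size 6 (every listed pair touches it), so no matching can be larger.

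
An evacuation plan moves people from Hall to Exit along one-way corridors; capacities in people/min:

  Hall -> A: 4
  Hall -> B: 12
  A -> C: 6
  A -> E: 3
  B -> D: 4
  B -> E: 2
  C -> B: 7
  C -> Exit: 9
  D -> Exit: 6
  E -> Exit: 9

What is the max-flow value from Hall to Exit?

10

Augment Hall→A→C→Exit: bottleneck 4, flow now 4.
Augment Hall→B→D→Exit: bottleneck 4, flow now 8.
Augment Hall→B→E→Exit: bottleneck 2, flow now 10.
No augmenting path remains; maximum flow = 10.
In the residual graph, reachable from Hall: {Hall, B}.
Min-cut edges: Hall→A (4), B→D (4), B→E (2); capacity 4 + 4 + 2 = 10.
This cut is saturated, so no flow can exceed 10.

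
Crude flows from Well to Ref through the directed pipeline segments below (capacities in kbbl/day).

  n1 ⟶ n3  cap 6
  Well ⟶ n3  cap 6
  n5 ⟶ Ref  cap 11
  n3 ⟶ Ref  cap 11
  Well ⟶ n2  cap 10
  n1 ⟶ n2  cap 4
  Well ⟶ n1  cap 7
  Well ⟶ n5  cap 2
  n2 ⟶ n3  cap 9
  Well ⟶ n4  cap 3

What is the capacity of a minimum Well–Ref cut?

Augment Well→n3→Ref: bottleneck 6, flow now 6.
Augment Well→n5→Ref: bottleneck 2, flow now 8.
Augment Well→n1→n3→Ref: bottleneck 5, flow now 13.
No augmenting path remains; maximum flow = 13.
By max-flow min-cut, the minimum cut capacity equals the max flow.
In the residual graph, reachable from Well: {Well, n1, n2, n3, n4}.
Min-cut edges: Well→n5 (2), n3→Ref (11); capacity 2 + 11 = 13.

13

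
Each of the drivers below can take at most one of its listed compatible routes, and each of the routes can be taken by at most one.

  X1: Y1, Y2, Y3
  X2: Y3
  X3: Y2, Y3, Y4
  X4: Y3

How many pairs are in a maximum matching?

Unit-capacity flow: source→left, listed edges, right→sink; max matching = max flow.
Augmenting path X1→Y1 (+1); matched 1.
Augmenting path X2→Y3 (+1); matched 2.
Augmenting path X3→Y2 (+1); matched 3.
No augmenting path remains; maximum matching = 3.
König certificate: {X1, X3, Y3} is a vertex cover of size 3 (every listed pair touches it), so no matching can be larger.

3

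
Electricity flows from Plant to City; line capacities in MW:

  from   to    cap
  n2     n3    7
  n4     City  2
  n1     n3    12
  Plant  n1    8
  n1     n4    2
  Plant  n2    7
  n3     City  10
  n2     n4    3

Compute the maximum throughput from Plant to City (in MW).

Augment Plant→n1→n3→City: bottleneck 8, flow now 8.
Augment Plant→n2→n3→City: bottleneck 2, flow now 10.
Augment Plant→n2→n4→City: bottleneck 2, flow now 12.
No augmenting path remains; maximum flow = 12.
In the residual graph, reachable from Plant: {Plant, n1, n2, n3, n4}.
Min-cut edges: n3→City (10), n4→City (2); capacity 10 + 2 = 12.
This cut is saturated, so no flow can exceed 12.

12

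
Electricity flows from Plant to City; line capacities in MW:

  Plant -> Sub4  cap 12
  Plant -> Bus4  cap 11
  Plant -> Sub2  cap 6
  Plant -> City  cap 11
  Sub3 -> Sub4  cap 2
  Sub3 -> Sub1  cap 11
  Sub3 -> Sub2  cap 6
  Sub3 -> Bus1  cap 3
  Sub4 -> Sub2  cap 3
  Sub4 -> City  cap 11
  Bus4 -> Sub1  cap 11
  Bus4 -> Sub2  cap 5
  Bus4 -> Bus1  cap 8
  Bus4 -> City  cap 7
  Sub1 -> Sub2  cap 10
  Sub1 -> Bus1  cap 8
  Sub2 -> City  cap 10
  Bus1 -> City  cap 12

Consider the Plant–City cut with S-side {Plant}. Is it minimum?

Given cut capacity: 12 + 11 + 6 + 11 = 40.
Augment Plant→City: bottleneck 11, flow now 11.
Augment Plant→Sub4→City: bottleneck 11, flow now 22.
Augment Plant→Bus4→City: bottleneck 7, flow now 29.
Augment Plant→Sub2→City: bottleneck 6, flow now 35.
Augment Plant→Sub4→Sub2→City: bottleneck 1, flow now 36.
Augment Plant→Bus4→Sub2→City: bottleneck 3, flow now 39.
Augment Plant→Bus4→Bus1→City: bottleneck 1, flow now 40.
No augmenting path remains; maximum flow = 40.
Cut capacity 40 equals the max flow, so it is a minimum cut.

Yes — it is a minimum cut (capacity 40).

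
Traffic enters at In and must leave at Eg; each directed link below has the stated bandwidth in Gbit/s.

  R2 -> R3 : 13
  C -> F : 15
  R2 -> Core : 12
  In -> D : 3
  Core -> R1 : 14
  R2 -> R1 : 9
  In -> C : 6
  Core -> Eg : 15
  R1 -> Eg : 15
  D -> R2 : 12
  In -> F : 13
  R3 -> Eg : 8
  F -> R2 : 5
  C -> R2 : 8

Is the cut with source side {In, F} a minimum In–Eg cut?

Given cut capacity: 3 + 6 + 5 = 14.
Augment In→F→R2→R1→Eg: bottleneck 5, flow now 5.
Augment In→D→R2→R1→Eg: bottleneck 3, flow now 8.
Augment In→C→R2→R1→Eg: bottleneck 1, flow now 9.
Augment In→C→R2→R3→Eg: bottleneck 5, flow now 14.
No augmenting path remains; maximum flow = 14.
Cut capacity 14 equals the max flow, so it is a minimum cut.

Yes — it is a minimum cut (capacity 14).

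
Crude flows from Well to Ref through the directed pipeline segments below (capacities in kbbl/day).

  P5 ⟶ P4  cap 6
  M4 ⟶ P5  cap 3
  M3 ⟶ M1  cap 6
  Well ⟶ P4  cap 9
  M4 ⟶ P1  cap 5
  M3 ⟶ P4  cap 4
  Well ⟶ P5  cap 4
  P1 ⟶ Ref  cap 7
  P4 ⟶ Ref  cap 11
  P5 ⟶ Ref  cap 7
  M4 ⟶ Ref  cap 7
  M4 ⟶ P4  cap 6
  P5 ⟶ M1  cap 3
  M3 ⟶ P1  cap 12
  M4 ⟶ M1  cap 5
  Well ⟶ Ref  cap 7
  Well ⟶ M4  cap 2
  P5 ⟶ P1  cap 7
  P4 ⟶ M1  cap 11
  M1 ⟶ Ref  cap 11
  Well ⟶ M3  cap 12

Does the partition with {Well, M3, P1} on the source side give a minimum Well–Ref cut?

No — its capacity is 39, but the minimum cut has capacity 34.

Given cut capacity: 2 + 4 + 9 + 7 + 4 + 6 + 7 = 39.
Augment Well→Ref: bottleneck 7, flow now 7.
Augment Well→M4→Ref: bottleneck 2, flow now 9.
Augment Well→P5→Ref: bottleneck 4, flow now 13.
Augment Well→P4→Ref: bottleneck 9, flow now 22.
Augment Well→M3→P4→Ref: bottleneck 2, flow now 24.
Augment Well→M3→M1→Ref: bottleneck 6, flow now 30.
Augment Well→M3→P1→Ref: bottleneck 4, flow now 34.
No augmenting path remains; maximum flow = 34.
In the residual graph, reachable from Well: {Well}.
Min-cut edges: Well→M3 (12), Well→M4 (2), Well→P5 (4), Well→P4 (9), Well→Ref (7); capacity 12 + 2 + 4 + 9 + 7 = 34.
Cut capacity 39 exceeds the max flow 34, so it is not minimum.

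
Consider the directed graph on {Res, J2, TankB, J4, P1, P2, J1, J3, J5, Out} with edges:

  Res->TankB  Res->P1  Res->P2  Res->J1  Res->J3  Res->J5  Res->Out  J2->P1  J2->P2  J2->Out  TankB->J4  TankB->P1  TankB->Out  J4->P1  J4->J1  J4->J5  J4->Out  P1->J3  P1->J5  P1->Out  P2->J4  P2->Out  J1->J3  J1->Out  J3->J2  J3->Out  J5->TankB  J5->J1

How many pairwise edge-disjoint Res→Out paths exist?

7

Assign every edge capacity 1; by Menger, the answer equals the max flow.
Path Res→Out (+1); total 1.
Path Res→TankB→Out (+1); total 2.
Path Res→P1→Out (+1); total 3.
Path Res→P2→Out (+1); total 4.
Path Res→J1→Out (+1); total 5.
Path Res→J3→Out (+1); total 6.
Path Res→J5→TankB→J4→Out (+1); total 7.
No residual Res→Out path; max flow = 7.
Certifying cut of size 7: {Res→J1, Res→J3, Res→J5, Res→Out, Res→P1, Res→P2, Res→TankB}.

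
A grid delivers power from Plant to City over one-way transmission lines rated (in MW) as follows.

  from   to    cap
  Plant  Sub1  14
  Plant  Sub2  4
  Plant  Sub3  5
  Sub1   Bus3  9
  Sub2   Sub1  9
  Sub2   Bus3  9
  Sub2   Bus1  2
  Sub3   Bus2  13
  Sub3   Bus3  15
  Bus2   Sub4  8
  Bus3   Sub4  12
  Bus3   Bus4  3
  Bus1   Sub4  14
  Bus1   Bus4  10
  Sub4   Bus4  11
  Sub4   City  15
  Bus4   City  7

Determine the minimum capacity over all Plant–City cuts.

18

Augment Plant→Sub1→Bus3→Sub4→City: bottleneck 9, flow now 9.
Augment Plant→Sub2→Bus3→Sub4→City: bottleneck 3, flow now 12.
Augment Plant→Sub2→Bus3→Bus4→City: bottleneck 1, flow now 13.
Augment Plant→Sub3→Bus2→Sub4→City: bottleneck 3, flow now 16.
Augment Plant→Sub3→Bus3→Bus4→City: bottleneck 2, flow now 18.
No augmenting path remains; maximum flow = 18.
By max-flow min-cut, the minimum cut capacity equals the max flow.
In the residual graph, reachable from Plant: {Plant, Sub1}.
Min-cut edges: Plant→Sub2 (4), Plant→Sub3 (5), Sub1→Bus3 (9); capacity 4 + 5 + 9 = 18.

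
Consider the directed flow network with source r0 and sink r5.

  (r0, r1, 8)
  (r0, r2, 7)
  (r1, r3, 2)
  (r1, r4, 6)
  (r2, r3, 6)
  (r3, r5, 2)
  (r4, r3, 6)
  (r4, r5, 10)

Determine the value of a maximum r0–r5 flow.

Augment r0→r1→r3→r5: bottleneck 2, flow now 2.
Augment r0→r1→r4→r5: bottleneck 6, flow now 8.
No augmenting path remains; maximum flow = 8.
In the residual graph, reachable from r0: {r0, r1, r2, r3}.
Min-cut edges: r1→r4 (6), r3→r5 (2); capacity 6 + 2 = 8.
This cut is saturated, so no flow can exceed 8.

8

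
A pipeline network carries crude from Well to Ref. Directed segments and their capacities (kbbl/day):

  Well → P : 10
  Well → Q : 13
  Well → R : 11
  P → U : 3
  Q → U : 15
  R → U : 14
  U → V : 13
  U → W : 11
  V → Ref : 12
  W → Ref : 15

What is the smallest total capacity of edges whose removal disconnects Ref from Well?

23

Augment Well→P→U→V→Ref: bottleneck 3, flow now 3.
Augment Well→Q→U→V→Ref: bottleneck 9, flow now 12.
Augment Well→Q→U→W→Ref: bottleneck 4, flow now 16.
Augment Well→R→U→W→Ref: bottleneck 7, flow now 23.
No augmenting path remains; maximum flow = 23.
By max-flow min-cut, the minimum cut capacity equals the max flow.
In the residual graph, reachable from Well: {Well, P, Q, R, U, V}.
Min-cut edges: U→W (11), V→Ref (12); capacity 11 + 12 = 23.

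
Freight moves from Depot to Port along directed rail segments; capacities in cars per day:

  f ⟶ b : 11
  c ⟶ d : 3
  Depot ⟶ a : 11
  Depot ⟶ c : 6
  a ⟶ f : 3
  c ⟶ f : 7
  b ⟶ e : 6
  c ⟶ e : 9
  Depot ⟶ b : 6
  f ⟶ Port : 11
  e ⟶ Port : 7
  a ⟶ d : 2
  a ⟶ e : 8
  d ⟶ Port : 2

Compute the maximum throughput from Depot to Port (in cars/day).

Augment Depot→a→d→Port: bottleneck 2, flow now 2.
Augment Depot→a→e→Port: bottleneck 7, flow now 9.
Augment Depot→a→f→Port: bottleneck 2, flow now 11.
Augment Depot→c→f→Port: bottleneck 6, flow now 17.
Augment Depot→b→e→a→f→Port: bottleneck 1, flow now 18. (uses reverse residual edge)
No augmenting path remains; maximum flow = 18.
In the residual graph, reachable from Depot: {Depot, a, b, e}.
Min-cut edges: Depot→c (6), a→d (2), a→f (3), e→Port (7); capacity 6 + 2 + 3 + 7 = 18.
This cut is saturated, so no flow can exceed 18.

18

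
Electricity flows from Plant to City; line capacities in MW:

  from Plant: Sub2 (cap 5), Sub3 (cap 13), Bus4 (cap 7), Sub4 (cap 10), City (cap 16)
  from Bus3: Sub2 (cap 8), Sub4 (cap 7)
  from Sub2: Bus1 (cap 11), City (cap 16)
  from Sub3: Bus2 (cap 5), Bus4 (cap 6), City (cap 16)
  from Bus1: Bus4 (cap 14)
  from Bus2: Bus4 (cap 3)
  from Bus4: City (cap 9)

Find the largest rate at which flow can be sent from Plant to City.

41

Augment Plant→City: bottleneck 16, flow now 16.
Augment Plant→Sub2→City: bottleneck 5, flow now 21.
Augment Plant→Sub3→City: bottleneck 13, flow now 34.
Augment Plant→Bus4→City: bottleneck 7, flow now 41.
No augmenting path remains; maximum flow = 41.
In the residual graph, reachable from Plant: {Plant, Sub4}.
Min-cut edges: Plant→Sub2 (5), Plant→Sub3 (13), Plant→Bus4 (7), Plant→City (16); capacity 5 + 13 + 7 + 16 = 41.
This cut is saturated, so no flow can exceed 41.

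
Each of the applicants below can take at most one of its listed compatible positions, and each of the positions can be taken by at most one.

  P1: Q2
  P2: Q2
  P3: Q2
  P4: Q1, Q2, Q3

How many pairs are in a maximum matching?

2

Unit-capacity flow: source→left, listed edges, right→sink; max matching = max flow.
Augmenting path P1→Q2 (+1); matched 1.
Augmenting path P4→Q1 (+1); matched 2.
No augmenting path remains; maximum matching = 2.
König certificate: {P4, Q2} is a vertex cover of size 2 (every listed pair touches it), so no matching can be larger.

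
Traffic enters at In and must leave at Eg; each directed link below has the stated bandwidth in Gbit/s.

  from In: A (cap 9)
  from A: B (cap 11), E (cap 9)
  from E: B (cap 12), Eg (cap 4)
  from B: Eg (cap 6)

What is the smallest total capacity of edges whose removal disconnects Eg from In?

9

Augment In→A→E→Eg: bottleneck 4, flow now 4.
Augment In→A→B→Eg: bottleneck 5, flow now 9.
No augmenting path remains; maximum flow = 9.
By max-flow min-cut, the minimum cut capacity equals the max flow.
In the residual graph, reachable from In: {In}.
Min-cut edges: In→A (9); capacity 9 = 9.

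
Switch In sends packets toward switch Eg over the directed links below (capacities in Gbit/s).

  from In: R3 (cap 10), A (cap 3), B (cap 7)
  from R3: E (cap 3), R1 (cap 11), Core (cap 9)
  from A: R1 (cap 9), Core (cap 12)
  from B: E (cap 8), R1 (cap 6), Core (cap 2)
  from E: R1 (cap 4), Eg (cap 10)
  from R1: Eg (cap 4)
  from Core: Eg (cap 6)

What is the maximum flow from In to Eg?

20

Augment In→R3→E→Eg: bottleneck 3, flow now 3.
Augment In→R3→R1→Eg: bottleneck 4, flow now 7.
Augment In→R3→Core→Eg: bottleneck 3, flow now 10.
Augment In→A→Core→Eg: bottleneck 3, flow now 13.
Augment In→B→E→Eg: bottleneck 7, flow now 20.
No augmenting path remains; maximum flow = 20.
In the residual graph, reachable from In: {In}.
Min-cut edges: In→R3 (10), In→A (3), In→B (7); capacity 10 + 3 + 7 = 20.
This cut is saturated, so no flow can exceed 20.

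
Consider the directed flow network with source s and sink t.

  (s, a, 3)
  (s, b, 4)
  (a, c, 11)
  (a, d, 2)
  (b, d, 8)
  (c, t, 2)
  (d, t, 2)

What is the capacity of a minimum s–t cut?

Augment s→a→c→t: bottleneck 2, flow now 2.
Augment s→a→d→t: bottleneck 1, flow now 3.
Augment s→b→d→t: bottleneck 1, flow now 4.
No augmenting path remains; maximum flow = 4.
By max-flow min-cut, the minimum cut capacity equals the max flow.
In the residual graph, reachable from s: {s, a, b, c, d}.
Min-cut edges: c→t (2), d→t (2); capacity 2 + 2 = 4.

4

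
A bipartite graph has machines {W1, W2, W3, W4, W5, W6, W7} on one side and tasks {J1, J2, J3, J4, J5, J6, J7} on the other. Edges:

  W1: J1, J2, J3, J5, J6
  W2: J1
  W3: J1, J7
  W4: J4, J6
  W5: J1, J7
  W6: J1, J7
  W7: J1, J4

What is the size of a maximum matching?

Unit-capacity flow: source→left, listed edges, right→sink; max matching = max flow.
Augmenting path W1→J1 (+1); matched 1.
Augmenting path W3→J7 (+1); matched 2.
Augmenting path W4→J4 (+1); matched 3.
Augmenting path W2→J1→W1→J2 (+1); matched 4.
Augmenting path W7→J4→W4→J6 (+1); matched 5.
No augmenting path remains; maximum matching = 5.
König certificate: {W1, W4, W7, J1, J7} is a vertex cover of size 5 (every listed pair touches it), so no matching can be larger.

5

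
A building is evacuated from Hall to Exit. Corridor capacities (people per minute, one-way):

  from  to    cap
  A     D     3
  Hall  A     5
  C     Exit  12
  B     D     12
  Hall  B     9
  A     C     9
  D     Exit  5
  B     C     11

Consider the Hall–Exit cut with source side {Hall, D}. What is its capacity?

19

Edges leaving {Hall, D}: Hall→A (5), Hall→B (9), D→Exit (5).
Cut capacity = 5 + 9 + 5 = 19.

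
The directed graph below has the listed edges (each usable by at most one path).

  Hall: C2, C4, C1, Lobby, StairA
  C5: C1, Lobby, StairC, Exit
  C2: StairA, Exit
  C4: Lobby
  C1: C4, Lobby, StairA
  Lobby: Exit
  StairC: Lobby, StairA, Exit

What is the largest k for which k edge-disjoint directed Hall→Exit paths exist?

2

Assign every edge capacity 1; by Menger, the answer equals the max flow.
Path Hall→C2→Exit (+1); total 1.
Path Hall→Lobby→Exit (+1); total 2.
No residual Hall→Exit path; max flow = 2.
Certifying cut of size 2: {Hall→C2, Lobby→Exit}.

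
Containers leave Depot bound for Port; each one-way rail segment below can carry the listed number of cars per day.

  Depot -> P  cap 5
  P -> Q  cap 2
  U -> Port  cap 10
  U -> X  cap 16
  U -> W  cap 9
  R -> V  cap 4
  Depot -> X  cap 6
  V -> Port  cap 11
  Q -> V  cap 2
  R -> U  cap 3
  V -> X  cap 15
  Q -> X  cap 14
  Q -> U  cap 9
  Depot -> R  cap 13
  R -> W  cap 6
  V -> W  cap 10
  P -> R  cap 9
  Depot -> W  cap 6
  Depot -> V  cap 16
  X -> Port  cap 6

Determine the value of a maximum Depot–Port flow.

Augment Depot→V→Port: bottleneck 11, flow now 11.
Augment Depot→X→Port: bottleneck 6, flow now 17.
Augment Depot→R→U→Port: bottleneck 3, flow now 20.
Augment Depot→P→Q→U→Port: bottleneck 2, flow now 22.
No augmenting path remains; maximum flow = 22.
In the residual graph, reachable from Depot: {Depot, P, R, V, W, X}.
Min-cut edges: P→Q (2), R→U (3), V→Port (11), X→Port (6); capacity 2 + 3 + 11 + 6 = 22.
This cut is saturated, so no flow can exceed 22.

22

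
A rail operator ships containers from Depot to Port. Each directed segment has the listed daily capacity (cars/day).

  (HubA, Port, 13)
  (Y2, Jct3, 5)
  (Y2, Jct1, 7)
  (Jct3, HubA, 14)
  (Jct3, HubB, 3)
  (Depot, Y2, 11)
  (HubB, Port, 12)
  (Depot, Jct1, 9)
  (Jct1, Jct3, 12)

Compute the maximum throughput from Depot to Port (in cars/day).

16

Augment Depot→Jct1→Jct3→HubB→Port: bottleneck 3, flow now 3.
Augment Depot→Jct1→Jct3→HubA→Port: bottleneck 6, flow now 9.
Augment Depot→Y2→Jct3→HubA→Port: bottleneck 5, flow now 14.
Augment Depot→Y2→Jct1→Jct3→HubA→Port: bottleneck 2, flow now 16.
No augmenting path remains; maximum flow = 16.
In the residual graph, reachable from Depot: {Depot, Jct1, Y2, Jct3, HubA}.
Min-cut edges: Jct3→HubB (3), HubA→Port (13); capacity 3 + 13 = 16.
This cut is saturated, so no flow can exceed 16.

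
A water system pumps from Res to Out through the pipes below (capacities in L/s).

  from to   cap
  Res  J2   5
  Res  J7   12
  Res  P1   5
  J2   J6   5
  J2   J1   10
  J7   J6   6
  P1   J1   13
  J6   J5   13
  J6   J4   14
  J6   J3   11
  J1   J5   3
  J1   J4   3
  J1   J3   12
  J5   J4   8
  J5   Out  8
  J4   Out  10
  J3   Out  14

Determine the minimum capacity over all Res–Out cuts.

16

Augment Res→J2→J6→J5→Out: bottleneck 5, flow now 5.
Augment Res→J7→J6→J5→Out: bottleneck 3, flow now 8.
Augment Res→J7→J6→J4→Out: bottleneck 3, flow now 11.
Augment Res→P1→J1→J4→Out: bottleneck 3, flow now 14.
Augment Res→P1→J1→J3→Out: bottleneck 2, flow now 16.
No augmenting path remains; maximum flow = 16.
By max-flow min-cut, the minimum cut capacity equals the max flow.
In the residual graph, reachable from Res: {Res, J7}.
Min-cut edges: Res→J2 (5), Res→P1 (5), J7→J6 (6); capacity 5 + 5 + 6 = 16.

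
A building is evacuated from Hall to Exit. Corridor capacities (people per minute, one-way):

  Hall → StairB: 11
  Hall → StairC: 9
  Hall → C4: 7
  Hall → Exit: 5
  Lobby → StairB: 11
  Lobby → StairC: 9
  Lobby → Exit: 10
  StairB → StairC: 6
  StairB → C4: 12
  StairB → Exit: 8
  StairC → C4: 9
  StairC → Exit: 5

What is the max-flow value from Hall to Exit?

Augment Hall→Exit: bottleneck 5, flow now 5.
Augment Hall→StairB→Exit: bottleneck 8, flow now 13.
Augment Hall→StairC→Exit: bottleneck 5, flow now 18.
No augmenting path remains; maximum flow = 18.
In the residual graph, reachable from Hall: {Hall, StairB, StairC, C4}.
Min-cut edges: Hall→Exit (5), StairB→Exit (8), StairC→Exit (5); capacity 5 + 8 + 5 = 18.
This cut is saturated, so no flow can exceed 18.

18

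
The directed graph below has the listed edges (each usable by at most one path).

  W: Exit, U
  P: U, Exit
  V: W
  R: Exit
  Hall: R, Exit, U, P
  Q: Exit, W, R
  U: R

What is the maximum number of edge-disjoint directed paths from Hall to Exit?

Assign every edge capacity 1; by Menger, the answer equals the max flow.
Path Hall→Exit (+1); total 1.
Path Hall→P→Exit (+1); total 2.
Path Hall→R→Exit (+1); total 3.
No residual Hall→Exit path; max flow = 3.
Certifying cut of size 3: {Hall→Exit, Hall→P, R→Exit}.

3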